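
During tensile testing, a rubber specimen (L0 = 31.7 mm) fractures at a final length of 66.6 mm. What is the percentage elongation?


Elongation = (Lf - L0) / L0 * 100
= (66.6 - 31.7) / 31.7 * 100
= 34.9 / 31.7 * 100
= 110.1%

110.1%


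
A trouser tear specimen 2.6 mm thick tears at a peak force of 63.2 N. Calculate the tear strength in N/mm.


Tear strength = force / thickness
= 63.2 / 2.6
= 24.31 N/mm

24.31 N/mm


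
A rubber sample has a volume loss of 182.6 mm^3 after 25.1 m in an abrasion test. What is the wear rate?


Rate = volume_loss / distance
= 182.6 / 25.1
= 7.275 mm^3/m

7.275 mm^3/m


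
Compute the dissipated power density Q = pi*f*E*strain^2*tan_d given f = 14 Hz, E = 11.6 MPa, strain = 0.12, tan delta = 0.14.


Q = pi * f * E * strain^2 * tan_d
= pi * 14 * 11.6 * 0.12^2 * 0.14
= pi * 14 * 11.6 * 0.0144 * 0.14
= 1.0286

Q = 1.0286


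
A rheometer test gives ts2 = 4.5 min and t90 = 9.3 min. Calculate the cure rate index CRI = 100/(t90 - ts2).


CRI = 100 / (t90 - ts2)
= 100 / (9.3 - 4.5)
= 100 / 4.8
= 20.83 min^-1

20.83 min^-1


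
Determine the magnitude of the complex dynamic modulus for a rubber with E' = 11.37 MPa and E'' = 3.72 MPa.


|E*| = sqrt(E'^2 + E''^2)
= sqrt(11.37^2 + 3.72^2)
= sqrt(129.2769 + 13.8384)
= 11.963 MPa

11.963 MPa


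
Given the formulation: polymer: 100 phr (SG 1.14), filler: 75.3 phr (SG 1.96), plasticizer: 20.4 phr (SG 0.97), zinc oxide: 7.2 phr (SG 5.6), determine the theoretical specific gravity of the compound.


Sum of weights = 202.9
Volume contributions:
  polymer: 100/1.14 = 87.7193
  filler: 75.3/1.96 = 38.4184
  plasticizer: 20.4/0.97 = 21.0309
  zinc oxide: 7.2/5.6 = 1.2857
Sum of volumes = 148.4543
SG = 202.9 / 148.4543 = 1.367

SG = 1.367


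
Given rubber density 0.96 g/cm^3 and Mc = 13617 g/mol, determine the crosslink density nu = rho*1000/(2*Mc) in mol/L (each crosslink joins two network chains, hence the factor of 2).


nu = rho * 1000 / (2 * Mc)
nu = 0.96 * 1000 / (2 * 13617)
nu = 960.0 / 27234
nu = 0.0353 mol/L

0.0353 mol/L


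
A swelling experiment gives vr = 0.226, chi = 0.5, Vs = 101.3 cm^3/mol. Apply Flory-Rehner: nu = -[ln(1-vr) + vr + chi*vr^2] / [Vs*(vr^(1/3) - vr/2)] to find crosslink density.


ln(1 - vr) = ln(1 - 0.226) = -0.2562
Numerator = -((-0.2562) + 0.226 + 0.5 * 0.226^2) = 0.0046
Denominator = 101.3 * (0.226^(1/3) - 0.226/2) = 50.2569
nu = 0.0046 / 50.2569 = 9.2433e-05 mol/cm^3

9.2433e-05 mol/cm^3


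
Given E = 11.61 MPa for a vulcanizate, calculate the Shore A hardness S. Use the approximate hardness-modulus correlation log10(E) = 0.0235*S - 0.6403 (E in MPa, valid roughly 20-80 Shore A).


log10(E) = 0.0235*S - 0.6403  =>  S = (log10(E) + 0.6403) / 0.0235
log10(11.61) = 1.064832
S = (1.064832 + 0.6403) / 0.0235 = 1.705132 / 0.0235
S = 72.6

Shore A = 72.6


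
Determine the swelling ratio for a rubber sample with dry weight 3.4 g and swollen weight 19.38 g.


Q = W_swollen / W_dry
Q = 19.38 / 3.4
Q = 5.7

Q = 5.7


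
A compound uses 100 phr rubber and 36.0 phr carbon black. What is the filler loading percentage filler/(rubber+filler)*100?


Filler % = filler / (rubber + filler) * 100
= 36.0 / (100 + 36.0) * 100
= 36.0 / 136.0 * 100
= 26.47%

26.47%


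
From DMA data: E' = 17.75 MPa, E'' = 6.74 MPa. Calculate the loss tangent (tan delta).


tan delta = E'' / E'
= 6.74 / 17.75
= 0.3797

tan delta = 0.3797


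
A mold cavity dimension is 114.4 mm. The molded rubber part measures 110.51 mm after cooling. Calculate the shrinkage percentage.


Shrinkage = (mold - part) / mold * 100
= (114.4 - 110.51) / 114.4 * 100
= 3.89 / 114.4 * 100
= 3.4%

3.4%


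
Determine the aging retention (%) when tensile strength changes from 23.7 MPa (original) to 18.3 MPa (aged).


Retention = aged / original * 100
= 18.3 / 23.7 * 100
= 77.2%

77.2%


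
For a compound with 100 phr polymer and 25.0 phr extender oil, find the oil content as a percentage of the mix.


Oil % = oil / (100 + oil) * 100
= 25.0 / (100 + 25.0) * 100
= 25.0 / 125.0 * 100
= 20.0%

20.0%


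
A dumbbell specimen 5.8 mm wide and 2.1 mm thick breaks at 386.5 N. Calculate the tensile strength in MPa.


Area = width * thickness = 5.8 * 2.1 = 12.18 mm^2
TS = force / area = 386.5 / 12.18 = 31.73 MPa

31.73 MPa


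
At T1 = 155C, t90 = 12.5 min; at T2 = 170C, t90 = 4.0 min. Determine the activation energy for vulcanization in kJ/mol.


T1 = 428.15 K, T2 = 443.15 K
1/T1 - 1/T2 = 7.9058e-05
ln(t1/t2) = ln(12.5/4.0) = 1.1394
Ea = 8.314 * 1.1394 / 7.9058e-05 = 119827.0163 J/mol
Ea = 119.83 kJ/mol

119.83 kJ/mol


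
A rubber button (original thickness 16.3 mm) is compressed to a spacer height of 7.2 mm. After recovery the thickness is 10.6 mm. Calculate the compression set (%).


CS = (t0 - recovered) / (t0 - ts) * 100
= (16.3 - 10.6) / (16.3 - 7.2) * 100
= 5.7 / 9.1 * 100
= 62.6%

62.6%


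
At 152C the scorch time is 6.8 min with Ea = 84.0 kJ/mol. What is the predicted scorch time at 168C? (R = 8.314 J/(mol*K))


Convert temperatures: T1 = 152 + 273.15 = 425.15 K, T2 = 168 + 273.15 = 441.15 K
ts2_new = 6.8 * exp(84000 / 8.314 * (1/441.15 - 1/425.15))
1/T2 - 1/T1 = -8.5308e-05
ts2_new = 2.87 min

2.87 min


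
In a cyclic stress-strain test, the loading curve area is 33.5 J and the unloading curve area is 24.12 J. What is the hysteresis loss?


Hysteresis loss = loading - unloading
= 33.5 - 24.12
= 9.38 J

9.38 J


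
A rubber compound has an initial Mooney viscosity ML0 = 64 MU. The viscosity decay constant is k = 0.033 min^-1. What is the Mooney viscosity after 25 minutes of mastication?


ML = ML0 * exp(-k * t)
ML = 64 * exp(-0.033 * 25)
ML = 64 * 0.4382
ML = 28.05 MU

28.05 MU


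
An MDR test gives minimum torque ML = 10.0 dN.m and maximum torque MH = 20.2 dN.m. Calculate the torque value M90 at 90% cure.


M90 = ML + 0.9 * (MH - ML)
M90 = 10.0 + 0.9 * (20.2 - 10.0)
M90 = 10.0 + 0.9 * 10.2
M90 = 19.18 dN.m

19.18 dN.m


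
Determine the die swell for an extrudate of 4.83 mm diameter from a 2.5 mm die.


Die swell ratio = D_extrudate / D_die
= 4.83 / 2.5
= 1.932

Die swell = 1.932


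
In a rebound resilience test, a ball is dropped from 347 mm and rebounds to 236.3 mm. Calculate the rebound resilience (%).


Resilience = h_rebound / h_drop * 100
= 236.3 / 347 * 100
= 68.1%

68.1%


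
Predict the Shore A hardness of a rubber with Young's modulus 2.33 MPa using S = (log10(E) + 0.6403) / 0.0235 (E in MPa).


log10(E) = 0.0235*S - 0.6403  =>  S = (log10(E) + 0.6403) / 0.0235
log10(2.33) = 0.367356
S = (0.367356 + 0.6403) / 0.0235 = 1.007656 / 0.0235
S = 42.9

Shore A = 42.9


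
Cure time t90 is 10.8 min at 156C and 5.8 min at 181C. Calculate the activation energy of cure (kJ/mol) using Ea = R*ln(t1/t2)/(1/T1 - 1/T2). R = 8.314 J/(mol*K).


T1 = 429.15 K, T2 = 454.15 K
1/T1 - 1/T2 = 1.2827e-04
ln(t1/t2) = ln(10.8/5.8) = 0.6217
Ea = 8.314 * 0.6217 / 1.2827e-04 = 40294.9928 J/mol
Ea = 40.29 kJ/mol

40.29 kJ/mol


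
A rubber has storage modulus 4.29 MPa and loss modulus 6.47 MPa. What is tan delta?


tan delta = E'' / E'
= 6.47 / 4.29
= 1.5082

tan delta = 1.5082


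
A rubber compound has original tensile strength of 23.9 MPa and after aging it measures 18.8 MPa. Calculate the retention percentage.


Retention = aged / original * 100
= 18.8 / 23.9 * 100
= 78.7%

78.7%


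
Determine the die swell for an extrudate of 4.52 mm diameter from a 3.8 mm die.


Die swell ratio = D_extrudate / D_die
= 4.52 / 3.8
= 1.189

Die swell = 1.189


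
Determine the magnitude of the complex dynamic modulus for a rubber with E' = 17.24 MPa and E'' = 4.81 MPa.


|E*| = sqrt(E'^2 + E''^2)
= sqrt(17.24^2 + 4.81^2)
= sqrt(297.2176 + 23.1361)
= 17.898 MPa

17.898 MPa


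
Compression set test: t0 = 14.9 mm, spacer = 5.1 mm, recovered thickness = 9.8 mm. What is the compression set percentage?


CS = (t0 - recovered) / (t0 - ts) * 100
= (14.9 - 9.8) / (14.9 - 5.1) * 100
= 5.1 / 9.8 * 100
= 52.0%

52.0%


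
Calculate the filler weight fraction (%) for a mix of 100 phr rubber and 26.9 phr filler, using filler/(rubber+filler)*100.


Filler % = filler / (rubber + filler) * 100
= 26.9 / (100 + 26.9) * 100
= 26.9 / 126.9 * 100
= 21.2%

21.2%


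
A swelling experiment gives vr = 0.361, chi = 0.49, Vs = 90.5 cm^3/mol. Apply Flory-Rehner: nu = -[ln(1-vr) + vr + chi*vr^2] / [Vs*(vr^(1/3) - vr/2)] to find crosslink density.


ln(1 - vr) = ln(1 - 0.361) = -0.4479
Numerator = -((-0.4479) + 0.361 + 0.49 * 0.361^2) = 0.0230
Denominator = 90.5 * (0.361^(1/3) - 0.361/2) = 48.1041
nu = 0.0230 / 48.1041 = 4.7800e-04 mol/cm^3

4.7800e-04 mol/cm^3


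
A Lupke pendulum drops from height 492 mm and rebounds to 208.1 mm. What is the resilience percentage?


Resilience = h_rebound / h_drop * 100
= 208.1 / 492 * 100
= 42.3%

42.3%


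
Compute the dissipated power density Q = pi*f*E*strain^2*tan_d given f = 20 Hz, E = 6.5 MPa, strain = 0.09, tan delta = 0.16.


Q = pi * f * E * strain^2 * tan_d
= pi * 20 * 6.5 * 0.09^2 * 0.16
= pi * 20 * 6.5 * 0.0081 * 0.16
= 0.5293

Q = 0.5293


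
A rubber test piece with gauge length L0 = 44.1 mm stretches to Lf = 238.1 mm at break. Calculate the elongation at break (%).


Elongation = (Lf - L0) / L0 * 100
= (238.1 - 44.1) / 44.1 * 100
= 194.0 / 44.1 * 100
= 439.9%

439.9%


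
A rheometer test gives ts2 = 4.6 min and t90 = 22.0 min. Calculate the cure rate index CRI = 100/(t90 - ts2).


CRI = 100 / (t90 - ts2)
= 100 / (22.0 - 4.6)
= 100 / 17.4
= 5.75 min^-1

5.75 min^-1


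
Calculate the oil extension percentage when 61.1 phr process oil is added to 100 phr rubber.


Oil % = oil / (100 + oil) * 100
= 61.1 / (100 + 61.1) * 100
= 61.1 / 161.1 * 100
= 37.93%

37.93%


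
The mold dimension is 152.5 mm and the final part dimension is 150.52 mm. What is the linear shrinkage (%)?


Shrinkage = (mold - part) / mold * 100
= (152.5 - 150.52) / 152.5 * 100
= 1.98 / 152.5 * 100
= 1.3%

1.3%


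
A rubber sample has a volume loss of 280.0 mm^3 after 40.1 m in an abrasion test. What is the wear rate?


Rate = volume_loss / distance
= 280.0 / 40.1
= 6.983 mm^3/m

6.983 mm^3/m


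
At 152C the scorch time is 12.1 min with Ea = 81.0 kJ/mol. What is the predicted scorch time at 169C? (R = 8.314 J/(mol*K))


Convert temperatures: T1 = 152 + 273.15 = 425.15 K, T2 = 169 + 273.15 = 442.15 K
ts2_new = 12.1 * exp(81000 / 8.314 * (1/442.15 - 1/425.15))
1/T2 - 1/T1 = -9.0435e-05
ts2_new = 5.01 min

5.01 min


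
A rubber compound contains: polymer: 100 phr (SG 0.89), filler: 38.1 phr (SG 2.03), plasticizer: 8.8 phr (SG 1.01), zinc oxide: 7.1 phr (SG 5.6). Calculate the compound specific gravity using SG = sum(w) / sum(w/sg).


Sum of weights = 154.0
Volume contributions:
  polymer: 100/0.89 = 112.3596
  filler: 38.1/2.03 = 18.7685
  plasticizer: 8.8/1.01 = 8.7129
  zinc oxide: 7.1/5.6 = 1.2679
Sum of volumes = 141.1088
SG = 154.0 / 141.1088 = 1.091

SG = 1.091


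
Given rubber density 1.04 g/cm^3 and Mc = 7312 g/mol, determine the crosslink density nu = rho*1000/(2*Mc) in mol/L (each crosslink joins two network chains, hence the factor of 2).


nu = rho * 1000 / (2 * Mc)
nu = 1.04 * 1000 / (2 * 7312)
nu = 1040.0 / 14624
nu = 0.0711 mol/L

0.0711 mol/L


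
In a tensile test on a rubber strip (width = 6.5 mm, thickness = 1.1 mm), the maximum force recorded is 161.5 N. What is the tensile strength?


Area = width * thickness = 6.5 * 1.1 = 7.15 mm^2
TS = force / area = 161.5 / 7.15 = 22.59 MPa

22.59 MPa


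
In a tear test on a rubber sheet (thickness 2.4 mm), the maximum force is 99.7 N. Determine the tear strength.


Tear strength = force / thickness
= 99.7 / 2.4
= 41.54 N/mm

41.54 N/mm


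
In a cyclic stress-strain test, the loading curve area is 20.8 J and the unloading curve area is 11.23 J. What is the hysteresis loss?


Hysteresis loss = loading - unloading
= 20.8 - 11.23
= 9.57 J

9.57 J


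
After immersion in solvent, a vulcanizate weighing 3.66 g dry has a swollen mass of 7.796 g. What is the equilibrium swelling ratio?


Q = W_swollen / W_dry
Q = 7.796 / 3.66
Q = 2.13

Q = 2.13


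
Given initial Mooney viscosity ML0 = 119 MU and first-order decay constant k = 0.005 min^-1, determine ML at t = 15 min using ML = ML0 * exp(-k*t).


ML = ML0 * exp(-k * t)
ML = 119 * exp(-0.005 * 15)
ML = 119 * 0.9277
ML = 110.4 MU

110.4 MU


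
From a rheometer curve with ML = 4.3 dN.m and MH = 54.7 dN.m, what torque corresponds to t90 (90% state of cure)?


M90 = ML + 0.9 * (MH - ML)
M90 = 4.3 + 0.9 * (54.7 - 4.3)
M90 = 4.3 + 0.9 * 50.4
M90 = 49.66 dN.m

49.66 dN.m


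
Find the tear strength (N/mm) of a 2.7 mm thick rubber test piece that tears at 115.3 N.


Tear strength = force / thickness
= 115.3 / 2.7
= 42.7 N/mm

42.7 N/mm


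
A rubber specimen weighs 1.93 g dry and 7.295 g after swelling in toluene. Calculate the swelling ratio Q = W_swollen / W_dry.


Q = W_swollen / W_dry
Q = 7.295 / 1.93
Q = 3.78

Q = 3.78


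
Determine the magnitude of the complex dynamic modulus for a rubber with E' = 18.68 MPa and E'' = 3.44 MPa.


|E*| = sqrt(E'^2 + E''^2)
= sqrt(18.68^2 + 3.44^2)
= sqrt(348.9424 + 11.8336)
= 18.994 MPa

18.994 MPa


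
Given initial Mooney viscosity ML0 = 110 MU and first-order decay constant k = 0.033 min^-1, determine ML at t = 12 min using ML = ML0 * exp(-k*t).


ML = ML0 * exp(-k * t)
ML = 110 * exp(-0.033 * 12)
ML = 110 * 0.6730
ML = 74.03 MU

74.03 MU


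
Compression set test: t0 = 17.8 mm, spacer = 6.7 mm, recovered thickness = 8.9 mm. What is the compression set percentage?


CS = (t0 - recovered) / (t0 - ts) * 100
= (17.8 - 8.9) / (17.8 - 6.7) * 100
= 8.9 / 11.1 * 100
= 80.2%

80.2%


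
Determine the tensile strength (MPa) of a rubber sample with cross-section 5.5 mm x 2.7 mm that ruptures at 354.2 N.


Area = width * thickness = 5.5 * 2.7 = 14.85 mm^2
TS = force / area = 354.2 / 14.85 = 23.85 MPa

23.85 MPa


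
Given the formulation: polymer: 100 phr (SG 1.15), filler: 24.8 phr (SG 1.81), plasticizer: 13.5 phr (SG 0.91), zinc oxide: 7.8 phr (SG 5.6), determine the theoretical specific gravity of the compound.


Sum of weights = 146.1
Volume contributions:
  polymer: 100/1.15 = 86.9565
  filler: 24.8/1.81 = 13.7017
  plasticizer: 13.5/0.91 = 14.8352
  zinc oxide: 7.8/5.6 = 1.3929
Sum of volumes = 116.8862
SG = 146.1 / 116.8862 = 1.25

SG = 1.25


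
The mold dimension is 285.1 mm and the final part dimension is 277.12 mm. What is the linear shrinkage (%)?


Shrinkage = (mold - part) / mold * 100
= (285.1 - 277.12) / 285.1 * 100
= 7.98 / 285.1 * 100
= 2.8%

2.8%


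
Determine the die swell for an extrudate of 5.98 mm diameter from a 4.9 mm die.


Die swell ratio = D_extrudate / D_die
= 5.98 / 4.9
= 1.22

Die swell = 1.22


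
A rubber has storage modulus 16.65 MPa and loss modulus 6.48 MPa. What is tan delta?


tan delta = E'' / E'
= 6.48 / 16.65
= 0.3892

tan delta = 0.3892


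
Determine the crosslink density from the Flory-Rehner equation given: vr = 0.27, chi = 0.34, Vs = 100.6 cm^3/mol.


ln(1 - vr) = ln(1 - 0.27) = -0.3147
Numerator = -((-0.3147) + 0.27 + 0.34 * 0.27^2) = 0.0199
Denominator = 100.6 * (0.27^(1/3) - 0.27/2) = 51.4398
nu = 0.0199 / 51.4398 = 3.8734e-04 mol/cm^3

3.8734e-04 mol/cm^3


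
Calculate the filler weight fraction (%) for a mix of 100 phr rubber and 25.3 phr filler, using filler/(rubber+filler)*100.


Filler % = filler / (rubber + filler) * 100
= 25.3 / (100 + 25.3) * 100
= 25.3 / 125.3 * 100
= 20.19%

20.19%


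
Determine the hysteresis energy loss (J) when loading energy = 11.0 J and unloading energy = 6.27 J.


Hysteresis loss = loading - unloading
= 11.0 - 6.27
= 4.73 J

4.73 J


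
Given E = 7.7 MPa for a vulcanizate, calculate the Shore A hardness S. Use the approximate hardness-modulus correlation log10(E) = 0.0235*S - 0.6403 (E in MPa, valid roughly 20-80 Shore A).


log10(E) = 0.0235*S - 0.6403  =>  S = (log10(E) + 0.6403) / 0.0235
log10(7.7) = 0.886491
S = (0.886491 + 0.6403) / 0.0235 = 1.526791 / 0.0235
S = 65.0

Shore A = 65.0


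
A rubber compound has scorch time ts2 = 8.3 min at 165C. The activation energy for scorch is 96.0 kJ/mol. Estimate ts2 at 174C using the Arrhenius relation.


Convert temperatures: T1 = 165 + 273.15 = 438.15 K, T2 = 174 + 273.15 = 447.15 K
ts2_new = 8.3 * exp(96000 / 8.314 * (1/447.15 - 1/438.15))
1/T2 - 1/T1 = -4.5937e-05
ts2_new = 4.88 min

4.88 min


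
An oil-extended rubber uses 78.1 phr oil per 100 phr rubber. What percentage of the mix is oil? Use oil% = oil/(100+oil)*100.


Oil % = oil / (100 + oil) * 100
= 78.1 / (100 + 78.1) * 100
= 78.1 / 178.1 * 100
= 43.85%

43.85%


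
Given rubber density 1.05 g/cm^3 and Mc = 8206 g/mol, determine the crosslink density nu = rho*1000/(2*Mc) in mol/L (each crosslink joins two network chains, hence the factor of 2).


nu = rho * 1000 / (2 * Mc)
nu = 1.05 * 1000 / (2 * 8206)
nu = 1050.0 / 16412
nu = 0.0640 mol/L

0.0640 mol/L


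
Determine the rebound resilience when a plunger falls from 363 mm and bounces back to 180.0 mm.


Resilience = h_rebound / h_drop * 100
= 180.0 / 363 * 100
= 49.6%

49.6%


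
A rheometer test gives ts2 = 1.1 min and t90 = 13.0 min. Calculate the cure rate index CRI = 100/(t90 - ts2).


CRI = 100 / (t90 - ts2)
= 100 / (13.0 - 1.1)
= 100 / 11.9
= 8.4 min^-1

8.4 min^-1


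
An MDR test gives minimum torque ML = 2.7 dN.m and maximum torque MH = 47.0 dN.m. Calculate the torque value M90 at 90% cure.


M90 = ML + 0.9 * (MH - ML)
M90 = 2.7 + 0.9 * (47.0 - 2.7)
M90 = 2.7 + 0.9 * 44.3
M90 = 42.57 dN.m

42.57 dN.m


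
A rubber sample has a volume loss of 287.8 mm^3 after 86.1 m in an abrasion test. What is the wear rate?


Rate = volume_loss / distance
= 287.8 / 86.1
= 3.343 mm^3/m

3.343 mm^3/m


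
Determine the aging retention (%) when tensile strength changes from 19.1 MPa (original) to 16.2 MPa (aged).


Retention = aged / original * 100
= 16.2 / 19.1 * 100
= 84.8%

84.8%


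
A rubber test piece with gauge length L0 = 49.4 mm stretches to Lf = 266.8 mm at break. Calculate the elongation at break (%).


Elongation = (Lf - L0) / L0 * 100
= (266.8 - 49.4) / 49.4 * 100
= 217.4 / 49.4 * 100
= 440.1%

440.1%


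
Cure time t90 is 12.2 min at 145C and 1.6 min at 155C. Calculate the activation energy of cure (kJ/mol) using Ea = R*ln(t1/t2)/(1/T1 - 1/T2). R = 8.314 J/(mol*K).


T1 = 418.15 K, T2 = 428.15 K
1/T1 - 1/T2 = 5.5856e-05
ln(t1/t2) = ln(12.2/1.6) = 2.0314
Ea = 8.314 * 2.0314 / 5.5856e-05 = 302371.2031 J/mol
Ea = 302.37 kJ/mol

302.37 kJ/mol


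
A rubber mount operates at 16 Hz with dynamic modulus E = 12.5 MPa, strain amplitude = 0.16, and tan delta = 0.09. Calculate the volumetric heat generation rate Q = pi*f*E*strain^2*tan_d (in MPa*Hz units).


Q = pi * f * E * strain^2 * tan_d
= pi * 16 * 12.5 * 0.16^2 * 0.09
= pi * 16 * 12.5 * 0.0256 * 0.09
= 1.4476

Q = 1.4476


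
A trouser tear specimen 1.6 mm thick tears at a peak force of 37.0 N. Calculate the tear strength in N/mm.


Tear strength = force / thickness
= 37.0 / 1.6
= 23.12 N/mm

23.12 N/mm


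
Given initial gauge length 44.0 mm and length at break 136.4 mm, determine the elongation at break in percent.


Elongation = (Lf - L0) / L0 * 100
= (136.4 - 44.0) / 44.0 * 100
= 92.4 / 44.0 * 100
= 210.0%

210.0%


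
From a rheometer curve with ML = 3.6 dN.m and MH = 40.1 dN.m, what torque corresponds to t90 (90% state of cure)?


M90 = ML + 0.9 * (MH - ML)
M90 = 3.6 + 0.9 * (40.1 - 3.6)
M90 = 3.6 + 0.9 * 36.5
M90 = 36.45 dN.m

36.45 dN.m


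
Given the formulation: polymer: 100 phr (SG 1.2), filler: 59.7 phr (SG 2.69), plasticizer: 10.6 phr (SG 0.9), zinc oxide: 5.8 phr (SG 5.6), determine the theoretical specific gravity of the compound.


Sum of weights = 176.1
Volume contributions:
  polymer: 100/1.2 = 83.3333
  filler: 59.7/2.69 = 22.1933
  plasticizer: 10.6/0.9 = 11.7778
  zinc oxide: 5.8/5.6 = 1.0357
Sum of volumes = 118.3401
SG = 176.1 / 118.3401 = 1.488

SG = 1.488


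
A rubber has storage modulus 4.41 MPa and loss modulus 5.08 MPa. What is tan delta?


tan delta = E'' / E'
= 5.08 / 4.41
= 1.1519

tan delta = 1.1519


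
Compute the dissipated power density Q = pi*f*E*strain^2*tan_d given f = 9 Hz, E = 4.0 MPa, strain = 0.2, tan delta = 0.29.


Q = pi * f * E * strain^2 * tan_d
= pi * 9 * 4.0 * 0.2^2 * 0.29
= pi * 9 * 4.0 * 0.0400 * 0.29
= 1.3119

Q = 1.3119


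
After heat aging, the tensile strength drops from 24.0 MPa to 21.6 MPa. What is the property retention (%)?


Retention = aged / original * 100
= 21.6 / 24.0 * 100
= 90.0%

90.0%


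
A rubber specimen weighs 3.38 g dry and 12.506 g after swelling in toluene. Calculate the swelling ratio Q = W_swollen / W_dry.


Q = W_swollen / W_dry
Q = 12.506 / 3.38
Q = 3.7

Q = 3.7


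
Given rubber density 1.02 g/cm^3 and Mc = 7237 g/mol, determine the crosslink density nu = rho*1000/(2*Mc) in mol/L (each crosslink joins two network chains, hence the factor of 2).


nu = rho * 1000 / (2 * Mc)
nu = 1.02 * 1000 / (2 * 7237)
nu = 1020.0 / 14474
nu = 0.0705 mol/L

0.0705 mol/L


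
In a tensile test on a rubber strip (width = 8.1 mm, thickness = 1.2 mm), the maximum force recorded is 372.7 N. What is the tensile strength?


Area = width * thickness = 8.1 * 1.2 = 9.72 mm^2
TS = force / area = 372.7 / 9.72 = 38.34 MPa

38.34 MPa


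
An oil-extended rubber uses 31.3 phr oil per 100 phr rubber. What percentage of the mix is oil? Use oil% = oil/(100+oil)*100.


Oil % = oil / (100 + oil) * 100
= 31.3 / (100 + 31.3) * 100
= 31.3 / 131.3 * 100
= 23.84%

23.84%


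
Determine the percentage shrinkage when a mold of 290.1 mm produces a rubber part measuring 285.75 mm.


Shrinkage = (mold - part) / mold * 100
= (290.1 - 285.75) / 290.1 * 100
= 4.35 / 290.1 * 100
= 1.5%

1.5%


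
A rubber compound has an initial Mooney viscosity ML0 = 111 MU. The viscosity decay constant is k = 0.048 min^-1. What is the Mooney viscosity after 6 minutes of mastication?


ML = ML0 * exp(-k * t)
ML = 111 * exp(-0.048 * 6)
ML = 111 * 0.7498
ML = 83.22 MU

83.22 MU


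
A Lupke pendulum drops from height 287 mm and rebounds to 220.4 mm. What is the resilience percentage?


Resilience = h_rebound / h_drop * 100
= 220.4 / 287 * 100
= 76.8%

76.8%


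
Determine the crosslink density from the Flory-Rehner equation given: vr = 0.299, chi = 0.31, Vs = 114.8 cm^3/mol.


ln(1 - vr) = ln(1 - 0.299) = -0.3552
Numerator = -((-0.3552) + 0.299 + 0.31 * 0.299^2) = 0.0285
Denominator = 114.8 * (0.299^(1/3) - 0.299/2) = 59.6028
nu = 0.0285 / 59.6028 = 4.7872e-04 mol/cm^3

4.7872e-04 mol/cm^3


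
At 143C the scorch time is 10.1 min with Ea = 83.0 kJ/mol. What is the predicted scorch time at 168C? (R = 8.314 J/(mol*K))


Convert temperatures: T1 = 143 + 273.15 = 416.15 K, T2 = 168 + 273.15 = 441.15 K
ts2_new = 10.1 * exp(83000 / 8.314 * (1/441.15 - 1/416.15))
1/T2 - 1/T1 = -1.3618e-04
ts2_new = 2.59 min

2.59 min


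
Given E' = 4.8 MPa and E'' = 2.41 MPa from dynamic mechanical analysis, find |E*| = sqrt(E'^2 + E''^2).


|E*| = sqrt(E'^2 + E''^2)
= sqrt(4.8^2 + 2.41^2)
= sqrt(23.0400 + 5.8081)
= 5.371 MPa

5.371 MPa


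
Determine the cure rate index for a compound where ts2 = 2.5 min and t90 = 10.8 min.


CRI = 100 / (t90 - ts2)
= 100 / (10.8 - 2.5)
= 100 / 8.3
= 12.05 min^-1

12.05 min^-1


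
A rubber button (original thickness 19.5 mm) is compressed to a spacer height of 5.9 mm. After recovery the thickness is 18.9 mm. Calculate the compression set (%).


CS = (t0 - recovered) / (t0 - ts) * 100
= (19.5 - 18.9) / (19.5 - 5.9) * 100
= 0.6 / 13.6 * 100
= 4.4%

4.4%


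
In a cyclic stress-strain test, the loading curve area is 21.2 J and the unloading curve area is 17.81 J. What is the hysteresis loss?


Hysteresis loss = loading - unloading
= 21.2 - 17.81
= 3.39 J

3.39 J


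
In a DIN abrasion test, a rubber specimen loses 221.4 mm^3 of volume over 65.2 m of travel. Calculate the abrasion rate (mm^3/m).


Rate = volume_loss / distance
= 221.4 / 65.2
= 3.396 mm^3/m

3.396 mm^3/m


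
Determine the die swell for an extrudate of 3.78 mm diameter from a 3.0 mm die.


Die swell ratio = D_extrudate / D_die
= 3.78 / 3.0
= 1.26

Die swell = 1.26


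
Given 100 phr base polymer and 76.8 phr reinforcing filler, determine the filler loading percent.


Filler % = filler / (rubber + filler) * 100
= 76.8 / (100 + 76.8) * 100
= 76.8 / 176.8 * 100
= 43.44%

43.44%


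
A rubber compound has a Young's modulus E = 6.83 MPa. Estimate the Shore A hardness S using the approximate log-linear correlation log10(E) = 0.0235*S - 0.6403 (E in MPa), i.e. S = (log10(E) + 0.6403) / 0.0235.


log10(E) = 0.0235*S - 0.6403  =>  S = (log10(E) + 0.6403) / 0.0235
log10(6.83) = 0.834421
S = (0.834421 + 0.6403) / 0.0235 = 1.474721 / 0.0235
S = 62.8

Shore A = 62.8


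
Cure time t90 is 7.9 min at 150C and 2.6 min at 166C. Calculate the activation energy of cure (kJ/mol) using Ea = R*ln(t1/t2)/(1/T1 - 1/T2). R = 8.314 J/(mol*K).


T1 = 423.15 K, T2 = 439.15 K
1/T1 - 1/T2 = 8.6102e-05
ln(t1/t2) = ln(7.9/2.6) = 1.1114
Ea = 8.314 * 1.1114 / 8.6102e-05 = 107312.0861 J/mol
Ea = 107.31 kJ/mol

107.31 kJ/mol


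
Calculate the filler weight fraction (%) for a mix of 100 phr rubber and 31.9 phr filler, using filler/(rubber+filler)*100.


Filler % = filler / (rubber + filler) * 100
= 31.9 / (100 + 31.9) * 100
= 31.9 / 131.9 * 100
= 24.18%

24.18%


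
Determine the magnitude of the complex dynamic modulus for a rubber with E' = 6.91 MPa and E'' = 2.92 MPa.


|E*| = sqrt(E'^2 + E''^2)
= sqrt(6.91^2 + 2.92^2)
= sqrt(47.7481 + 8.5264)
= 7.502 MPa

7.502 MPa


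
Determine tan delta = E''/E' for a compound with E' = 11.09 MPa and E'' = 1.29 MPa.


tan delta = E'' / E'
= 1.29 / 11.09
= 0.1163

tan delta = 0.1163


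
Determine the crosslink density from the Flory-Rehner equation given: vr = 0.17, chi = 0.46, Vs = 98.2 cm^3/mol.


ln(1 - vr) = ln(1 - 0.17) = -0.1863
Numerator = -((-0.1863) + 0.17 + 0.46 * 0.17^2) = 0.0030
Denominator = 98.2 * (0.17^(1/3) - 0.17/2) = 46.0524
nu = 0.0030 / 46.0524 = 6.5916e-05 mol/cm^3

6.5916e-05 mol/cm^3


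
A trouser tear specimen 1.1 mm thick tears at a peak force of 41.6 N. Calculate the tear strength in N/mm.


Tear strength = force / thickness
= 41.6 / 1.1
= 37.82 N/mm

37.82 N/mm


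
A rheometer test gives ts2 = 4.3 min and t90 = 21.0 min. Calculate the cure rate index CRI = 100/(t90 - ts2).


CRI = 100 / (t90 - ts2)
= 100 / (21.0 - 4.3)
= 100 / 16.7
= 5.99 min^-1

5.99 min^-1


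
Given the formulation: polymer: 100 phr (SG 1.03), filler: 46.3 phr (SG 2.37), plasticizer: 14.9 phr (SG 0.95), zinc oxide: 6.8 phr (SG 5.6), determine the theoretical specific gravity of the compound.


Sum of weights = 168.0
Volume contributions:
  polymer: 100/1.03 = 97.0874
  filler: 46.3/2.37 = 19.5359
  plasticizer: 14.9/0.95 = 15.6842
  zinc oxide: 6.8/5.6 = 1.2143
Sum of volumes = 133.5217
SG = 168.0 / 133.5217 = 1.258

SG = 1.258


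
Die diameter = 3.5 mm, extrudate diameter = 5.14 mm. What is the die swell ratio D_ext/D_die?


Die swell ratio = D_extrudate / D_die
= 5.14 / 3.5
= 1.469

Die swell = 1.469


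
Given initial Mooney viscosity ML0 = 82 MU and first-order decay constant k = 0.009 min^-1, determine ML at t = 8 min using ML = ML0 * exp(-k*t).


ML = ML0 * exp(-k * t)
ML = 82 * exp(-0.009 * 8)
ML = 82 * 0.9305
ML = 76.3 MU

76.3 MU


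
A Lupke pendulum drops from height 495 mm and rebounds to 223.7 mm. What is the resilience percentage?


Resilience = h_rebound / h_drop * 100
= 223.7 / 495 * 100
= 45.2%

45.2%


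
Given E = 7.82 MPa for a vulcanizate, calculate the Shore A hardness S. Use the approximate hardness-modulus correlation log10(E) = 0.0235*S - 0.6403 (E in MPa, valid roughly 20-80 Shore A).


log10(E) = 0.0235*S - 0.6403  =>  S = (log10(E) + 0.6403) / 0.0235
log10(7.82) = 0.893207
S = (0.893207 + 0.6403) / 0.0235 = 1.533507 / 0.0235
S = 65.3

Shore A = 65.3


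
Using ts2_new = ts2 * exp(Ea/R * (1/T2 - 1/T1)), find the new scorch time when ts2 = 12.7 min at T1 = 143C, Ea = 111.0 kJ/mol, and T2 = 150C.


Convert temperatures: T1 = 143 + 273.15 = 416.15 K, T2 = 150 + 273.15 = 423.15 K
ts2_new = 12.7 * exp(111000 / 8.314 * (1/423.15 - 1/416.15))
1/T2 - 1/T1 = -3.9752e-05
ts2_new = 7.47 min

7.47 min


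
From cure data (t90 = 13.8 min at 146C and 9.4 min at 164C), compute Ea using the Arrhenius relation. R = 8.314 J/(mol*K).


T1 = 419.15 K, T2 = 437.15 K
1/T1 - 1/T2 = 9.8236e-05
ln(t1/t2) = ln(13.8/9.4) = 0.3840
Ea = 8.314 * 0.3840 / 9.8236e-05 = 32495.4242 J/mol
Ea = 32.5 kJ/mol

32.5 kJ/mol


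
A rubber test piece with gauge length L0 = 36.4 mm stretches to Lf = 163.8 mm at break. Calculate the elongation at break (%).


Elongation = (Lf - L0) / L0 * 100
= (163.8 - 36.4) / 36.4 * 100
= 127.4 / 36.4 * 100
= 350.0%

350.0%


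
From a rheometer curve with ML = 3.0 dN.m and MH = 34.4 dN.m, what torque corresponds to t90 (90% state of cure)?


M90 = ML + 0.9 * (MH - ML)
M90 = 3.0 + 0.9 * (34.4 - 3.0)
M90 = 3.0 + 0.9 * 31.4
M90 = 31.26 dN.m

31.26 dN.m


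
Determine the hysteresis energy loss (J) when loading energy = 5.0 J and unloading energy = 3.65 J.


Hysteresis loss = loading - unloading
= 5.0 - 3.65
= 1.35 J

1.35 J


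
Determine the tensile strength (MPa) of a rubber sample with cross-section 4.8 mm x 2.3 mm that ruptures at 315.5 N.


Area = width * thickness = 4.8 * 2.3 = 11.04 mm^2
TS = force / area = 315.5 / 11.04 = 28.58 MPa

28.58 MPa


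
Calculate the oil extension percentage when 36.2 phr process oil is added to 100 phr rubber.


Oil % = oil / (100 + oil) * 100
= 36.2 / (100 + 36.2) * 100
= 36.2 / 136.2 * 100
= 26.58%

26.58%


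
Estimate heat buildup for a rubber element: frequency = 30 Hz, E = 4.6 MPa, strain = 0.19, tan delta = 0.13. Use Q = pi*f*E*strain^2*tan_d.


Q = pi * f * E * strain^2 * tan_d
= pi * 30 * 4.6 * 0.19^2 * 0.13
= pi * 30 * 4.6 * 0.0361 * 0.13
= 2.0346

Q = 2.0346


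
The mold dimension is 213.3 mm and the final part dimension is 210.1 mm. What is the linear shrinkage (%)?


Shrinkage = (mold - part) / mold * 100
= (213.3 - 210.1) / 213.3 * 100
= 3.2 / 213.3 * 100
= 1.5%

1.5%


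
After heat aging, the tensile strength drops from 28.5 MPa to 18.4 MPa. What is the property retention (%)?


Retention = aged / original * 100
= 18.4 / 28.5 * 100
= 64.6%

64.6%


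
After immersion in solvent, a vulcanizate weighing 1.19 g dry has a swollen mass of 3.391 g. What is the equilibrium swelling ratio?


Q = W_swollen / W_dry
Q = 3.391 / 1.19
Q = 2.85

Q = 2.85


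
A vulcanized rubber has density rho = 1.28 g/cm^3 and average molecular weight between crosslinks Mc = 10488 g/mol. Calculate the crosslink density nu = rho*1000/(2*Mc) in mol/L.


nu = rho * 1000 / (2 * Mc)
nu = 1.28 * 1000 / (2 * 10488)
nu = 1280.0 / 20976
nu = 0.0610 mol/L

0.0610 mol/L


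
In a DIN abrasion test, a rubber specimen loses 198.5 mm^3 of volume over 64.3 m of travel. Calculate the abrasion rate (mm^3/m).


Rate = volume_loss / distance
= 198.5 / 64.3
= 3.087 mm^3/m

3.087 mm^3/m


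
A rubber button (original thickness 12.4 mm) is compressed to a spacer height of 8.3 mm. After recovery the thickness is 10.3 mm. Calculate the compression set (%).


CS = (t0 - recovered) / (t0 - ts) * 100
= (12.4 - 10.3) / (12.4 - 8.3) * 100
= 2.1 / 4.1 * 100
= 51.2%

51.2%


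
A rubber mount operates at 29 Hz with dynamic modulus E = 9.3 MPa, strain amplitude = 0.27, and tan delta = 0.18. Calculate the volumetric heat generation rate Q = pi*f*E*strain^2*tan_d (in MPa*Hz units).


Q = pi * f * E * strain^2 * tan_d
= pi * 29 * 9.3 * 0.27^2 * 0.18
= pi * 29 * 9.3 * 0.0729 * 0.18
= 11.1181

Q = 11.1181


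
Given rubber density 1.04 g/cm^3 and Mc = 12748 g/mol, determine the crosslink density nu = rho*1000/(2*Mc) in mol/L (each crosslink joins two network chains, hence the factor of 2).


nu = rho * 1000 / (2 * Mc)
nu = 1.04 * 1000 / (2 * 12748)
nu = 1040.0 / 25496
nu = 0.0408 mol/L

0.0408 mol/L


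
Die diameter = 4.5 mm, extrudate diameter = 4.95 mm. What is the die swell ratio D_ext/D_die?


Die swell ratio = D_extrudate / D_die
= 4.95 / 4.5
= 1.1

Die swell = 1.1


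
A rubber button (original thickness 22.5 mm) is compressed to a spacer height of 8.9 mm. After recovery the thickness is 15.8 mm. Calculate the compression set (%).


CS = (t0 - recovered) / (t0 - ts) * 100
= (22.5 - 15.8) / (22.5 - 8.9) * 100
= 6.7 / 13.6 * 100
= 49.3%

49.3%


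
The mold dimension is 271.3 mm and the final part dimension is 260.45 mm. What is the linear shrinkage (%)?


Shrinkage = (mold - part) / mold * 100
= (271.3 - 260.45) / 271.3 * 100
= 10.85 / 271.3 * 100
= 4.0%

4.0%


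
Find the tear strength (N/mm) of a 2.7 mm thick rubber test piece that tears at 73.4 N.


Tear strength = force / thickness
= 73.4 / 2.7
= 27.19 N/mm

27.19 N/mm


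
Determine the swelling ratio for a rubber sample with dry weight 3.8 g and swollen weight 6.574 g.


Q = W_swollen / W_dry
Q = 6.574 / 3.8
Q = 1.73

Q = 1.73


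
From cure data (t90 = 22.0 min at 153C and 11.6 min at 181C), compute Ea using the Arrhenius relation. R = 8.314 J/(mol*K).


T1 = 426.15 K, T2 = 454.15 K
1/T1 - 1/T2 = 1.4468e-04
ln(t1/t2) = ln(22.0/11.6) = 0.6400
Ea = 8.314 * 0.6400 / 1.4468e-04 = 36780.6265 J/mol
Ea = 36.78 kJ/mol

36.78 kJ/mol


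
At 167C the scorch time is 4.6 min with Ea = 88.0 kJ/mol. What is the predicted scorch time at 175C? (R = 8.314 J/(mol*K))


Convert temperatures: T1 = 167 + 273.15 = 440.15 K, T2 = 175 + 273.15 = 448.15 K
ts2_new = 4.6 * exp(88000 / 8.314 * (1/448.15 - 1/440.15))
1/T2 - 1/T1 = -4.0557e-05
ts2_new = 2.99 min

2.99 min


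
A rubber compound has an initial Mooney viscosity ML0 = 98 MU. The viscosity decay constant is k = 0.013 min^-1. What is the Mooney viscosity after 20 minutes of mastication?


ML = ML0 * exp(-k * t)
ML = 98 * exp(-0.013 * 20)
ML = 98 * 0.7711
ML = 75.56 MU

75.56 MU


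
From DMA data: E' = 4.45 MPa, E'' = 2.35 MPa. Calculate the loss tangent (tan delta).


tan delta = E'' / E'
= 2.35 / 4.45
= 0.5281

tan delta = 0.5281


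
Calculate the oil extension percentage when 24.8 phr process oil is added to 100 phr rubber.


Oil % = oil / (100 + oil) * 100
= 24.8 / (100 + 24.8) * 100
= 24.8 / 124.8 * 100
= 19.87%

19.87%


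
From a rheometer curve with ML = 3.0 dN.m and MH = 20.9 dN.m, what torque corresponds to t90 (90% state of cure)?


M90 = ML + 0.9 * (MH - ML)
M90 = 3.0 + 0.9 * (20.9 - 3.0)
M90 = 3.0 + 0.9 * 17.9
M90 = 19.11 dN.m

19.11 dN.m


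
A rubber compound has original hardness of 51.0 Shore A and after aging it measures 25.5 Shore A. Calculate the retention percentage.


Retention = aged / original * 100
= 25.5 / 51.0 * 100
= 50.0%

50.0%


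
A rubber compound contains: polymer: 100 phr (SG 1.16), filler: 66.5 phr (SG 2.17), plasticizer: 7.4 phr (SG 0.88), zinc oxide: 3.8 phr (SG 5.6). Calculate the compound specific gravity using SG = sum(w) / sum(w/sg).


Sum of weights = 177.7
Volume contributions:
  polymer: 100/1.16 = 86.2069
  filler: 66.5/2.17 = 30.6452
  plasticizer: 7.4/0.88 = 8.4091
  zinc oxide: 3.8/5.6 = 0.6786
Sum of volumes = 125.9397
SG = 177.7 / 125.9397 = 1.411

SG = 1.411


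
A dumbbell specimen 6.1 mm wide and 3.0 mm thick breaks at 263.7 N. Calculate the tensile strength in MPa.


Area = width * thickness = 6.1 * 3.0 = 18.3 mm^2
TS = force / area = 263.7 / 18.3 = 14.41 MPa

14.41 MPa


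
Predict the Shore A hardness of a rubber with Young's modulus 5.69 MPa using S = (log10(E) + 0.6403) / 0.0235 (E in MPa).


log10(E) = 0.0235*S - 0.6403  =>  S = (log10(E) + 0.6403) / 0.0235
log10(5.69) = 0.755112
S = (0.755112 + 0.6403) / 0.0235 = 1.395412 / 0.0235
S = 59.4

Shore A = 59.4


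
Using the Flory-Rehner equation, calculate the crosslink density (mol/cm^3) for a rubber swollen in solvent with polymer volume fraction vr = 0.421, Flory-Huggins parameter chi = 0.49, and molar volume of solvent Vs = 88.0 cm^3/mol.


ln(1 - vr) = ln(1 - 0.421) = -0.5465
Numerator = -((-0.5465) + 0.421 + 0.49 * 0.421^2) = 0.0386
Denominator = 88.0 * (0.421^(1/3) - 0.421/2) = 47.4303
nu = 0.0386 / 47.4303 = 8.1392e-04 mol/cm^3

8.1392e-04 mol/cm^3


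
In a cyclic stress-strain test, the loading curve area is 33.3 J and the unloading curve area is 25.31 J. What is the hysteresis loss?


Hysteresis loss = loading - unloading
= 33.3 - 25.31
= 7.99 J

7.99 J


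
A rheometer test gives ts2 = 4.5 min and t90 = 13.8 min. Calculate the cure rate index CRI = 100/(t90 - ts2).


CRI = 100 / (t90 - ts2)
= 100 / (13.8 - 4.5)
= 100 / 9.3
= 10.75 min^-1

10.75 min^-1


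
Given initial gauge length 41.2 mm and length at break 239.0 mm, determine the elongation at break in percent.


Elongation = (Lf - L0) / L0 * 100
= (239.0 - 41.2) / 41.2 * 100
= 197.8 / 41.2 * 100
= 480.1%

480.1%


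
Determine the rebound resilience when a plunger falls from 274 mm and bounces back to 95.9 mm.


Resilience = h_rebound / h_drop * 100
= 95.9 / 274 * 100
= 35.0%

35.0%


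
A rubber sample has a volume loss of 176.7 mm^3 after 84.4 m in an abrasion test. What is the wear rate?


Rate = volume_loss / distance
= 176.7 / 84.4
= 2.094 mm^3/m

2.094 mm^3/m


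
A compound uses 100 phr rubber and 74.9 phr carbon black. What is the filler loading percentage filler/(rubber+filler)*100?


Filler % = filler / (rubber + filler) * 100
= 74.9 / (100 + 74.9) * 100
= 74.9 / 174.9 * 100
= 42.82%

42.82%


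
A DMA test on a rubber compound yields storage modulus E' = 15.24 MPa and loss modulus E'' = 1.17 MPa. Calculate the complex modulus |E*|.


|E*| = sqrt(E'^2 + E''^2)
= sqrt(15.24^2 + 1.17^2)
= sqrt(232.2576 + 1.3689)
= 15.285 MPa

15.285 MPa


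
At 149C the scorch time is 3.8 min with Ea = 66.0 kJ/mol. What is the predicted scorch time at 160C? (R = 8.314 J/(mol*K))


Convert temperatures: T1 = 149 + 273.15 = 422.15 K, T2 = 160 + 273.15 = 433.15 K
ts2_new = 3.8 * exp(66000 / 8.314 * (1/433.15 - 1/422.15))
1/T2 - 1/T1 = -6.0157e-05
ts2_new = 2.36 min

2.36 min


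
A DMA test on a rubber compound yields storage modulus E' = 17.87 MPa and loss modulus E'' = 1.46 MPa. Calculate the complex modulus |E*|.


|E*| = sqrt(E'^2 + E''^2)
= sqrt(17.87^2 + 1.46^2)
= sqrt(319.3369 + 2.1316)
= 17.93 MPa

17.93 MPa


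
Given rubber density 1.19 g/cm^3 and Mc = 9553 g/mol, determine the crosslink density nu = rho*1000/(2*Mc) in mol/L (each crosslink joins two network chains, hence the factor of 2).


nu = rho * 1000 / (2 * Mc)
nu = 1.19 * 1000 / (2 * 9553)
nu = 1190.0 / 19106
nu = 0.0623 mol/L

0.0623 mol/L


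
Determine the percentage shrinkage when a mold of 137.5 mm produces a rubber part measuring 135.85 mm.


Shrinkage = (mold - part) / mold * 100
= (137.5 - 135.85) / 137.5 * 100
= 1.65 / 137.5 * 100
= 1.2%

1.2%


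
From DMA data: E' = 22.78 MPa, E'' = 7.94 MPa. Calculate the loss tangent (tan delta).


tan delta = E'' / E'
= 7.94 / 22.78
= 0.3486

tan delta = 0.3486


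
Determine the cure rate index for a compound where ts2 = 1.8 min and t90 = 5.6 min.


CRI = 100 / (t90 - ts2)
= 100 / (5.6 - 1.8)
= 100 / 3.8
= 26.32 min^-1

26.32 min^-1


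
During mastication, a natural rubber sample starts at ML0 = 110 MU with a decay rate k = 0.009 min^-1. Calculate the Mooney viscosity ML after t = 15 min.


ML = ML0 * exp(-k * t)
ML = 110 * exp(-0.009 * 15)
ML = 110 * 0.8737
ML = 96.11 MU

96.11 MU


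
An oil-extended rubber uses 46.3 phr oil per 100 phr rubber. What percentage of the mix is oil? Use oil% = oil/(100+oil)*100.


Oil % = oil / (100 + oil) * 100
= 46.3 / (100 + 46.3) * 100
= 46.3 / 146.3 * 100
= 31.65%

31.65%
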